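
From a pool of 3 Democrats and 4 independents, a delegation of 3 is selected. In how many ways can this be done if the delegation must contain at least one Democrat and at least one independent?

30

With no constraint there are C(7,3) = 35 possible selections.
Selections missing a whole group: no Democrats → C(4,3) = 4; no independents → C(3,3) = 1.
Both groups omitted at once is impossible, so 35 − 5 = 30.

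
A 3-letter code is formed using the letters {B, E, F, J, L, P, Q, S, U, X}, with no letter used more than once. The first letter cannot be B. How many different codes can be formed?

The first letter has 10−1 = 9 choices (anything except B).
The remaining 2 letters are filled from the other 9 symbols without repetition: 9 × 8 = 72.
Total: 9 × 72 = 648.

648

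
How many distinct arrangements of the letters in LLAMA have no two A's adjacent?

18

Total arrangements of LLAMA: 5!/(2!·2!) = 30.
If the two A's are adjacent, glue them into one block, leaving 4 items to arrange: (4)!/(2!) = 12 ways.
Hence 30 − 12 = 18.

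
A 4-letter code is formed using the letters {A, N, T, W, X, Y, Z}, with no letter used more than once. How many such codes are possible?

840

Choose and order 4 of the 7 symbols: the first letter has 7 options, the next 6, then 5, 4.
That product is 7 × 6 × 5 × 4 = 840.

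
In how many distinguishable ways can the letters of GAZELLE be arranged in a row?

1260

Letter multiplicities in GAZELLE: A×1, E×2, G×1, L×2, Z×1.
The number of distinct arrangements is 7!/(2!·2!) = 5040/4 = 1260.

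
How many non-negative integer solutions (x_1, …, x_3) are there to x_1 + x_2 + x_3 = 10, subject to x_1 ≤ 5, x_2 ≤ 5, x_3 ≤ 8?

33

Without the upper bounds there are C(12,2) = 66 ways to split 10 among 3 variables.
Subtract solutions that violate a single cap (substitute x_i' = x_i − (cap_i+1)): x_1 ≥ 6 gives C(6,2) = 15; x_2 ≥ 6 gives C(6,2) = 15; x_3 ≥ 9 gives C(3,2) = 3. Together 33.
No two caps can be exceeded simultaneously, so the pair terms are all 0.
By inclusion–exclusion the count is 66 − 33 + 0 = 33.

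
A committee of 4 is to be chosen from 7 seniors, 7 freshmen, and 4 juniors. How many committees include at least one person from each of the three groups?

Unrestricted: C(18,4) = 3060 ways to pick any 4 of the 18.
Selections missing a whole group: no seniors → C(11,4) = 330; no freshmen → C(11,4) = 330; no juniors → C(14,4) = 1001.
Add back selections omitting two groups (i.e. drawn from a single group): C(7,4) + C(7,4) + C(4,4) = 71.
By inclusion–exclusion: 3060 − 1661 + 71 = 1470.

1470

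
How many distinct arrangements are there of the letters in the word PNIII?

The 5 letters of PNIII have repeats: I appearing 3 times.
Dividing 5! = 120 by 3! = 6 for the repeated letters gives 20.

20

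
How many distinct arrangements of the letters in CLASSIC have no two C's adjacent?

900

There are 7!/(2!·2!) = 1260 arrangements of CLASSIC in total.
Arrangements with the C's together: treat CC as one letter, giving (6)!/(2!) = 360.
Hence 1260 − 360 = 900.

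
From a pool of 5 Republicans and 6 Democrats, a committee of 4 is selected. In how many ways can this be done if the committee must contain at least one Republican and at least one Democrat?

Unrestricted: C(11,4) = 330 ways to pick any 4 of the 11.
Subtract selections that omit an entire group: no Republicans → C(6,4) = 15; no Democrats → C(5,4) = 5.
Both groups omitted at once is impossible, so 330 − 20 = 310.

310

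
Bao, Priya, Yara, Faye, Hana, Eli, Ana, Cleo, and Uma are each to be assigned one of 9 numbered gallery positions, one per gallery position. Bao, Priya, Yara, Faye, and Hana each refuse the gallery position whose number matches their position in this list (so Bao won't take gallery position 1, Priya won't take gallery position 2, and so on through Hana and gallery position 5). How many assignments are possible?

Let Aᵢ (for 1 ≤ i ≤ 5) be the placements that put person i in their forbidden gallery position. Any j of these fix j positions, leaving (9−j)! ways to fill the rest, and there are C(5,j) ways to pick which j.
By inclusion–exclusion, the number of valid placements is Σ_{j=0}^{5} (−1)^j C(5,j)·(9−j)!.
Computing: 362880 − 201600 + 50400 − 7200 + 600 − 24 = 205056.

205056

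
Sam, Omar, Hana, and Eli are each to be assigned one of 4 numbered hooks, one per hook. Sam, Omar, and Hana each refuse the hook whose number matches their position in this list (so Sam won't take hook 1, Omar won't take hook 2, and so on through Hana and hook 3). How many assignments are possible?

11

Let Aᵢ (for i ∈ {1, 2, 3}) be the placements that put person i in their forbidden hook. Any j of these fix j positions, leaving (4−j)! ways to fill the rest, and there are C(3,j) ways to pick which j.
By inclusion–exclusion, the number of valid placements is Σ_{j=0}^{3} (−1)^j C(3,j)·(4−j)!.
Computing: 24 − 18 + 6 − 1 = 11.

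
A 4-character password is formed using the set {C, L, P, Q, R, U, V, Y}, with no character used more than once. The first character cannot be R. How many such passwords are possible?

1470

The first character has 8−1 = 7 choices (anything except R).
The remaining 3 characters are filled from the other 7 symbols without repetition: 7 × 6 × 5 = 210.
Total: 7 × 210 = 1470.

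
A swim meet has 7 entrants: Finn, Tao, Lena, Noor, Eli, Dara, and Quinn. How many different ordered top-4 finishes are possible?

There are 7 choices for 1st place, 6 for 2nd, and so on down to 4 for position 4.
That gives 7 × 6 × 5 × 4 = 840.

840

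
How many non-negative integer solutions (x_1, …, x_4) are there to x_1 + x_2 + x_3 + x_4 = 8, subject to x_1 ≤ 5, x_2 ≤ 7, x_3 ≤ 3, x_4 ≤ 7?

By stars and bars, unrestricted non-negative solutions to x_1+…+x_4 = 8 number C(8+3,3) = 165.
Subtract solutions that violate a single cap (substitute x_i' = x_i − (cap_i+1)): x_1 ≥ 6 gives C(5,3) = 10; x_2 ≥ 8 gives C(3,3) = 1; x_3 ≥ 4 gives C(7,3) = 35; x_4 ≥ 8 gives C(3,3) = 1. Together 47.
No two caps can be exceeded simultaneously, so the pair terms are all 0.
By inclusion–exclusion the count is 165 − 47 + 0 = 118.

118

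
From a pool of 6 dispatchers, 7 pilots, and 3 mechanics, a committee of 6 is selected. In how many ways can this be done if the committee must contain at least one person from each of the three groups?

6006

Unrestricted: C(16,6) = 8008 ways to pick any 6 of the 16.
Selections missing a whole group: no dispatchers → C(10,6) = 210; no pilots → C(9,6) = 84; no mechanics → C(13,6) = 1716.
Add back selections omitting two groups (i.e. drawn from a single group): C(6,6) + C(7,6) + C(3,6) = 8.
By inclusion–exclusion: 8008 − 2010 + 8 = 6006.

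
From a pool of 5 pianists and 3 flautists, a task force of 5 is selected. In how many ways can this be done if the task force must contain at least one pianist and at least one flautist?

55

With no constraint there are C(8,5) = 56 possible selections.
Selections missing a whole group: no pianists → C(3,5) = 0; no flautists → C(5,5) = 1.
Both groups omitted at once is impossible, so 56 − 1 = 55.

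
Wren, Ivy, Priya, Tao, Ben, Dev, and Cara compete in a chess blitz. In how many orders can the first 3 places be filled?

This is an ordered selection of 3 from 7: P(7,3).
That gives 7 × 6 × 5 = 210.

210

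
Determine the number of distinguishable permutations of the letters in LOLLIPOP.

1680

LOLLIPOP has 8 letters with L appearing 3 times, O appearing twice, and P appearing twice.
The number of distinct arrangements is 8!/(3!·2!·2!) = 40320/24 = 1680.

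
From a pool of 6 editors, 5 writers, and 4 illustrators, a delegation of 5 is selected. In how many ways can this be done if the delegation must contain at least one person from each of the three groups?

Unrestricted: C(15,5) = 3003 ways to pick any 5 of the 15.
Subtract selections that omit an entire group: no editors → C(9,5) = 126; no writers → C(10,5) = 252; no illustrators → C(11,5) = 462.
Add back selections omitting two groups (i.e. drawn from a single group): C(6,5) + C(5,5) + C(4,5) = 7.
By inclusion–exclusion: 3003 − 840 + 7 = 2170.

2170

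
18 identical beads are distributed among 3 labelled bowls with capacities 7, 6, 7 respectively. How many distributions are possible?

By stars and bars, unrestricted non-negative solutions to x_1+…+x_3 = 18 number C(18+2,2) = 190.
Subtract solutions that violate a single cap (substitute x_i' = x_i − (cap_i+1)): x_1 ≥ 8 gives C(12,2) = 66; x_2 ≥ 7 gives C(13,2) = 78; x_3 ≥ 8 gives C(12,2) = 66. Together 210.
Add back pairs where two caps are both exceeded: 10 + 6 + 10 = 26.
By inclusion–exclusion the count is 190 − 210 + 26 = 6.

6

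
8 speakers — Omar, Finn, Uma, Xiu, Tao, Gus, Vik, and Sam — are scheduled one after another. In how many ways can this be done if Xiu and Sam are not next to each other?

There are 8! = 40320 arrangements in all. If Xiu and Sam are adjacent, merging them into one block gives 2·(7)! = 10080 arrangements.
So 40320 − 10080 = 30240 arrangements keep them apart.

30240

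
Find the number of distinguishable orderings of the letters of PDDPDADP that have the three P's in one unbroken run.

Treat the 3 copies of P as a single block. The multiset to arrange is then {PPP, A, D, D, D, D}, 6 items in all.
That gives (6)!/(4!) = 30 arrangements.

30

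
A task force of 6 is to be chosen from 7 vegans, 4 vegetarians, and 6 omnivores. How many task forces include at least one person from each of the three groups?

With no constraint there are C(17,6) = 12376 possible selections.
Selections missing a whole group: no vegans → C(10,6) = 210; no vegetarians → C(13,6) = 1716; no omnivores → C(11,6) = 462.
Add back selections omitting two groups (i.e. drawn from a single group): C(7,6) + C(4,6) + C(6,6) = 8.
By inclusion–exclusion: 12376 − 2388 + 8 = 9996.

9996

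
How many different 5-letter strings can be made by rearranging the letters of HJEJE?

30

The 5 letters of HJEJE have repeats: E appearing twice and J appearing twice.
So there are 5! / (2!·2!) = 30 distinguishable arrangements.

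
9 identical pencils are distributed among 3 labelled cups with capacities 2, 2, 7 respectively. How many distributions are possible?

By stars and bars, unrestricted non-negative solutions to x_1+…+x_3 = 9 number C(9+2,2) = 55.
Subtract solutions that violate a single cap (substitute x_i' = x_i − (cap_i+1)): x_1 ≥ 3 gives C(8,2) = 28; x_2 ≥ 3 gives C(8,2) = 28; x_3 ≥ 8 gives C(3,2) = 3. Together 59.
Add back pairs where two caps are both exceeded: 10 + 0 + 0 = 10.
By inclusion–exclusion the count is 55 − 59 + 10 = 6.

6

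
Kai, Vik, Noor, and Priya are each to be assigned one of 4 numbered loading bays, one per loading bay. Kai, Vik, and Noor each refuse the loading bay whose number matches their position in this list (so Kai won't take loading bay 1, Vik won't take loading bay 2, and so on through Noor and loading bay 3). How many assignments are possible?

11

Let Aᵢ (for i ∈ {1, 2, 3}) be the placements that put person i in their forbidden loading bay. Any j of these fix j positions, leaving (4−j)! ways to fill the rest, and there are C(3,j) ways to pick which j.
By inclusion–exclusion, the number of valid placements is Σ_{j=0}^{3} (−1)^j C(3,j)·(4−j)!.
Computing: 24 − 18 + 6 − 1 = 11.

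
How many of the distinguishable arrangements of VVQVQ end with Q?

4

With the last slot taken by Q, it remains to arrange the other 4 letters (VVVQ).
Those 4 letters have V appearing 3 times, giving (4)!/(3!) = 4.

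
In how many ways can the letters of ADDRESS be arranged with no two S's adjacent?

There are 7!/(2!·2!) = 1260 arrangements of ADDRESS in total.
Arrangements with the S's together: treat SS as one letter, giving (6)!/(2!) = 360.
Hence 1260 − 360 = 900.

900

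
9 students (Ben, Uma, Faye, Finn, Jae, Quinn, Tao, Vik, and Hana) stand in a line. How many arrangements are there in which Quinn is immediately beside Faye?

80640

Treat {Quinn, Faye} as a single unit. There are 8 units to order, and the pair itself can be ordered 2 ways.
That gives 2 × 8! = 2 × 40320 = 80640.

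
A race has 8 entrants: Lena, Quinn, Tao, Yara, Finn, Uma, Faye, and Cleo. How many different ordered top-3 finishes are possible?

There are 8 choices for 1st place, 7 for 2nd, and 6 for 3rd.
That gives 8 × 7 × 6 = 336.

336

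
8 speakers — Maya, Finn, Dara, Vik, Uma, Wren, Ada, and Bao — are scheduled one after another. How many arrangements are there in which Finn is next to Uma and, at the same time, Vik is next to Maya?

2880

Treat {Finn,Uma} as one block (2 orders) and {Vik,Maya} as another (2 orders).
That leaves 6 units to arrange: 2 × 2 × 6! = 4 × 720 = 2880.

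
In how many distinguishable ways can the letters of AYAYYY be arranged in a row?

The 6 letters of AYAYYY have repeats: A appearing twice and Y appearing 4 times.
The number of distinct arrangements is 6!/(4!·2!) = 720/48 = 15.

15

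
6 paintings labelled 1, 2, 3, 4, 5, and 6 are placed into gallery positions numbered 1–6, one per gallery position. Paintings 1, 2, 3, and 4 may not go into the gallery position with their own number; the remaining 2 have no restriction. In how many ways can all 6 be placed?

362

Let Aᵢ (for 1 ≤ i ≤ 4) be the placements that put painting i in its forbidden gallery position. Any j of these fix j positions, leaving (6−j)! ways to fill the rest, and there are C(4,j) ways to pick which j.
By inclusion–exclusion, the number of valid placements is Σ_{j=0}^{4} (−1)^j C(4,j)·(6−j)!.
Computing: 720 − 480 + 144 − 24 + 2 = 362.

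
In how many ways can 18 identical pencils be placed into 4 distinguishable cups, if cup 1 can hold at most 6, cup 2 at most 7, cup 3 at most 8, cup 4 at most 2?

Ignoring the caps, the number of non-negative solutions to x_1+…+x_4 = 18 is C(21,3) = 1330.
Subtract solutions that violate a single cap (substitute x_i' = x_i − (cap_i+1)): x_1 ≥ 7 gives C(14,3) = 364; x_2 ≥ 8 gives C(13,3) = 286; x_3 ≥ 9 gives C(12,3) = 220; x_4 ≥ 3 gives C(18,3) = 816. Together 1686.
Add back pairs where two caps are both exceeded: 20 + 10 + 165 + 4 + 120 + 84 = 403.
Subtract triples: 0 + 1 + 0 + 0 = 1.
By inclusion–exclusion the count is 1330 − 1686 + 403 − 1 = 46.

46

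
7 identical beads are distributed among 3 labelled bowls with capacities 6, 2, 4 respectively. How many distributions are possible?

14

Without the upper bounds there are C(9,2) = 36 ways to split 7 among 3 bowls.
Subtract solutions that violate a single cap (substitute x_i' = x_i − (cap_i+1)): x_1 ≥ 7 gives C(2,2) = 1; x_2 ≥ 3 gives C(6,2) = 15; x_3 ≥ 5 gives C(4,2) = 6. Together 22.
No two caps can be exceeded simultaneously, so the pair terms are all 0.
By inclusion–exclusion the count is 36 − 22 + 0 = 14.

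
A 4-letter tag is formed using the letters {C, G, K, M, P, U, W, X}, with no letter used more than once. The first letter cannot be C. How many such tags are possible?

The first letter has 8−1 = 7 choices (anything except C).
The remaining 3 letters are filled from the other 7 symbols without repetition: 7 × 6 × 5 = 210.
Total: 7 × 210 = 1470.

1470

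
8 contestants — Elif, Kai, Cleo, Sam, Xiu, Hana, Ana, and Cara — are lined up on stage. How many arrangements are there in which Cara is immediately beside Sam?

10080

Glue Cara and Sam into one block (2 internal orders), leaving 7 units to arrange in a row.
That gives 2 × 7! = 2 × 5040 = 10080.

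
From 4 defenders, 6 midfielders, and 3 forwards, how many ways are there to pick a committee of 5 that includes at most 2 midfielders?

756

Split by how many midfielders are chosen (0 through 2).
Sum: C(6,0)·C(7,5) + C(6,1)·C(7,4) + C(6,2)·C(7,3) = 21 + 210 + 525 = 756.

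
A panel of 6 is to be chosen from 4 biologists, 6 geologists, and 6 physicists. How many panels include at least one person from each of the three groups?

6666

Total 6-person selections from all 16: C(16,6) = 8008.
Selections missing a whole group: no biologists → C(12,6) = 924; no geologists → C(10,6) = 210; no physicists → C(10,6) = 210.
Add back selections omitting two groups (i.e. drawn from a single group): C(4,6) + C(6,6) + C(6,6) = 2.
By inclusion–exclusion: 8008 − 1344 + 2 = 6666.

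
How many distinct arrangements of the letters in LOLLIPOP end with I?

Fix I in the last position and arrange the remaining 7 letters.
Those 7 letters have L appearing 3 times, O appearing twice, and P appearing twice, giving (7)!/(3!·2!·2!) = 210.

210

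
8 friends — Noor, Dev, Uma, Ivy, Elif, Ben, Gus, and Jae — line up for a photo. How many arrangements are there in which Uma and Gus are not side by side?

30240

There are 8! = 40320 arrangements in all. If Uma and Gus are adjacent, merging them into one block gives 2·(7)! = 10080 arrangements.
Complementary counting: 40320 − 10080 = 30240.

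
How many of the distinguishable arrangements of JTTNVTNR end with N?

840

With the last slot taken by N, it remains to arrange the other 7 letters (JTTVTNR).
Those 7 letters have T appearing 3 times, giving (7)!/(3!) = 840.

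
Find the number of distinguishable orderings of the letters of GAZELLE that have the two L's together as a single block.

360

Treat the 2 copies of L as a single block. The multiset to arrange is then {LL, A, E, E, G, Z}, 6 items in all.
That gives (6)!/(2!) = 360 arrangements.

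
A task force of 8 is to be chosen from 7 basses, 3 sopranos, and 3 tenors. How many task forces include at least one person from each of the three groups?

1197

Unrestricted: C(13,8) = 1287 ways to pick any 8 of the 13.
Selections missing a whole group: no basses → C(6,8) = 0; no sopranos → C(10,8) = 45; no tenors → C(10,8) = 45.
Add back selections omitting two groups (i.e. drawn from a single group): C(7,8) + C(3,8) + C(3,8) = 0.
By inclusion–exclusion: 1287 − 90 + 0 = 1197.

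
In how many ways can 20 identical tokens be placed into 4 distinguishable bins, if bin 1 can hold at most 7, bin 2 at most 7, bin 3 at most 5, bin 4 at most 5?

35

By stars and bars, unrestricted non-negative solutions to x_1+…+x_4 = 20 number C(20+3,3) = 1771.
Subtract solutions that violate a single cap (substitute x_i' = x_i − (cap_i+1)): x_1 ≥ 8 gives C(15,3) = 455; x_2 ≥ 8 gives C(15,3) = 455; x_3 ≥ 6 gives C(17,3) = 680; x_4 ≥ 6 gives C(17,3) = 680. Together 2270.
Add back pairs where two caps are both exceeded: 35 + 84 + 84 + 84 + 84 + 165 = 536.
Subtract triples: 0 + 0 + 1 + 1 = 2.
By inclusion–exclusion the count is 1771 − 2270 + 536 − 2 = 35.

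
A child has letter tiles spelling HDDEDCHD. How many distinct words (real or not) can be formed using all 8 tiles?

840

HDDEDCHD has 8 letters with D appearing 4 times and H appearing twice.
So there are 8! / (4!·2!) = 840 distinguishable arrangements.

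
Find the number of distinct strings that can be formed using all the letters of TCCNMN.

180

TCCNMN has 6 letters with C appearing twice and N appearing twice.
So there are 6! / (2!·2!) = 180 distinguishable arrangements.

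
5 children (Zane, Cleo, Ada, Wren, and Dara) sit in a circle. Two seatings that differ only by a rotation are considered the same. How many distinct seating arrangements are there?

Around a circle, 5 distinct people have 5!/5 = (4)! = 24 rotationally distinct seatings.

24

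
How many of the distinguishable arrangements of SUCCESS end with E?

Fix E in the last position and arrange the remaining 6 letters.
Those 6 letters have C appearing twice and S appearing 3 times, giving (6)!/(3!·2!) = 60.

60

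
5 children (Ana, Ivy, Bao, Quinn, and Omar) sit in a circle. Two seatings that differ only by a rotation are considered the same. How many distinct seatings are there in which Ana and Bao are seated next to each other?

Treat {Ana, Bao} as one unit (2 internal orders) and seat the resulting 4 units around the table: (3)! circular arrangements.
So 2 × (3)! = 2 × 6 = 12.

12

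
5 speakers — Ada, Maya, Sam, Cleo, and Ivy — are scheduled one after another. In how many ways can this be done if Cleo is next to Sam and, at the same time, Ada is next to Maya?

Treat {Cleo,Sam} as one block (2 orders) and {Ada,Maya} as another (2 orders).
That leaves 3 units to arrange: 2 × 2 × 3! = 4 × 6 = 24.

24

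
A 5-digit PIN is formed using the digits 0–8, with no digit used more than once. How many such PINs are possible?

15120

With no repetition, fill the 5 digits in order: 9 choices, then 8, down to 5.
That product is 9 × 8 × 7 × 6 × 5 = 15120.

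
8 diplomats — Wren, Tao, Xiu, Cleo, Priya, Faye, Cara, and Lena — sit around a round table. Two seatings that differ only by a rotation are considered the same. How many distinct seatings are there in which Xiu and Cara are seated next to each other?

1440

Treat {Xiu, Cara} as one unit (2 internal orders) and seat the resulting 7 units around the table: (6)! circular arrangements.
So 2 × (6)! = 2 × 720 = 1440.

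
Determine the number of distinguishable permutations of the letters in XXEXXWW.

105

XXEXXWW has 7 letters with W appearing twice and X appearing 4 times.
The number of distinct arrangements is 7!/(4!·2!) = 5040/48 = 105.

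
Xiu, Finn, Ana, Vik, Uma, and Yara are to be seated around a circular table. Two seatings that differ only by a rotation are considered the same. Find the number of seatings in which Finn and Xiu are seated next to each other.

Treat {Finn, Xiu} as one unit (2 internal orders) and seat the resulting 5 units around the table: (4)! circular arrangements.
So 2 × (4)! = 2 × 24 = 48.

48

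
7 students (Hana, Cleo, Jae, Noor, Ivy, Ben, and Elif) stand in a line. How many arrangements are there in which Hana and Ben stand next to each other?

1440

Treat {Hana, Ben} as a single unit. There are 6 units to order, and the pair itself can be ordered 2 ways.
So the count is 2·(6)! = 1440.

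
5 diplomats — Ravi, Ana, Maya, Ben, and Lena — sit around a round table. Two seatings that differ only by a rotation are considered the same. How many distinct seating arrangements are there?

24

Seat Ravi anywhere (absorbing the rotational symmetry), then permute the other 4: (4)! = 24.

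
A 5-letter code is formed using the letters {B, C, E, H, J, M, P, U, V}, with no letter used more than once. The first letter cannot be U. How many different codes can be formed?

The first letter has 9−1 = 8 choices (anything except U).
The remaining 4 letters are filled from the other 8 symbols without repetition: 8 × 7 × 6 × 5 = 1680.
Total: 8 × 1680 = 13440.

13440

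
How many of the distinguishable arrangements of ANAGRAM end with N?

120

With the last slot taken by N, it remains to arrange the other 6 letters (AAGRAM).
Those 6 letters have A appearing 3 times, giving (6)!/(3!) = 120.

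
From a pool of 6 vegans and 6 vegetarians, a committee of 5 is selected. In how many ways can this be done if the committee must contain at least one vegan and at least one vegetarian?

Total 5-person selections from all 12: C(12,5) = 792.
Selections missing a whole group: no vegans → C(6,5) = 6; no vegetarians → C(6,5) = 6.
Both groups omitted at once is impossible, so 792 − 12 = 780.

780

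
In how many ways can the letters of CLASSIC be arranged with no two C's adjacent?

900

There are 7!/(2!·2!) = 1260 arrangements of CLASSIC in total.
If the two C's are adjacent, glue them into one block, leaving 6 items to arrange: (6)!/(2!) = 360 ways.
Subtracting, 1260 − 360 = 900 arrangements keep the C's apart.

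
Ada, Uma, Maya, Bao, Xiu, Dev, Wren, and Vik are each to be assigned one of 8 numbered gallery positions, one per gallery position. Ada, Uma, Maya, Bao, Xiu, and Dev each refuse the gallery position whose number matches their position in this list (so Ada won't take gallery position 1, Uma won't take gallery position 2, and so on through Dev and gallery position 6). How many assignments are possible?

18806

Let Aᵢ (for 1 ≤ i ≤ 6) be the placements that put person i in their forbidden gallery position. Any j of these fix j positions, leaving (8−j)! ways to fill the rest, and there are C(6,j) ways to pick which j.
By inclusion–exclusion, the number of valid placements is Σ_{j=0}^{6} (−1)^j C(6,j)·(8−j)!.
Computing: 40320 − 30240 + 10800 − 2400 + 360 − 36 + 2 = 18806.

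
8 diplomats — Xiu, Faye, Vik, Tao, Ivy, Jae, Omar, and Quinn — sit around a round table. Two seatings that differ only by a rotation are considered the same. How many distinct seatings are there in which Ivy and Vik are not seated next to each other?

Without the restriction there are (7)! = 5040 seatings.
Seatings with Ivy beside Vik: treat them as a block with 2 internal orders, giving 2 × (6)! = 1440.
Subtracting, 5040 − 1440 = 3600.

3600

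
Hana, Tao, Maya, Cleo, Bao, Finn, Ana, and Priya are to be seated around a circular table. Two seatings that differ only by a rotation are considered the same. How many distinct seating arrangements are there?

Seat Hana anywhere (absorbing the rotational symmetry), then permute the other 7: (7)! = 5040.

5040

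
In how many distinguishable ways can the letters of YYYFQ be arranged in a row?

YYYFQ has 5 letters with Y appearing 3 times.
Dividing 5! = 120 by 3! = 6 for the repeated letters gives 20.

20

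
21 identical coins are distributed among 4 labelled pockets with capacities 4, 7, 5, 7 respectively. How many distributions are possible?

By stars and bars, unrestricted non-negative solutions to x_1+…+x_4 = 21 number C(21+3,3) = 2024.
Subtract solutions that violate a single cap (substitute x_i' = x_i − (cap_i+1)): x_1 ≥ 5 gives C(19,3) = 969; x_2 ≥ 8 gives C(16,3) = 560; x_3 ≥ 6 gives C(18,3) = 816; x_4 ≥ 8 gives C(16,3) = 560. Together 2905.
Add back pairs where two caps are both exceeded: 165 + 286 + 165 + 120 + 56 + 120 = 912.
Subtract triples: 10 + 1 + 10 + 0 = 21.
By inclusion–exclusion the count is 2024 − 2905 + 912 − 21 = 10.

10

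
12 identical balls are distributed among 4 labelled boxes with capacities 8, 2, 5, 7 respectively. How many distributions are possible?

121

Ignoring the caps, the number of non-negative solutions to x_1+…+x_4 = 12 is C(15,3) = 455.
Subtract solutions that violate a single cap (substitute x_i' = x_i − (cap_i+1)): x_1 ≥ 9 gives C(6,3) = 20; x_2 ≥ 3 gives C(12,3) = 220; x_3 ≥ 6 gives C(9,3) = 84; x_4 ≥ 8 gives C(7,3) = 35. Together 359.
Add back pairs where two caps are both exceeded: 1 + 0 + 0 + 20 + 4 + 0 = 25.
By inclusion–exclusion the count is 455 − 359 + 25 = 121.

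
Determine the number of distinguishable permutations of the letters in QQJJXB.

180

Letter multiplicities in QQJJXB: B×1, J×2, Q×2, X×1.
So there are 6! / (2!·2!) = 180 distinguishable arrangements.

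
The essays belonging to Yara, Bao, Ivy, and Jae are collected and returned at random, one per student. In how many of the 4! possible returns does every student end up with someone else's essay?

Let Aᵢ be the assignments in which student i gets their own essay. We want the size of the complement of A₁∪…∪A_4.
By inclusion–exclusion this is Σ_{j=0}^{4} (−1)^j C(4,j)·(4−j)!.
Computing: 24 − 24 + 12 − 4 + 1 = 9.

9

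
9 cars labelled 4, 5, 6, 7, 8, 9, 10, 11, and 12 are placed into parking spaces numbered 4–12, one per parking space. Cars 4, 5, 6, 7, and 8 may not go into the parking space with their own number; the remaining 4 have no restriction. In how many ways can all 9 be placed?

Let Aᵢ (for 4 ≤ i ≤ 8) be the placements that put car i in its forbidden parking space. Any j of these fix j positions, leaving (9−j)! ways to fill the rest, and there are C(5,j) ways to pick which j.
By inclusion–exclusion, the number of valid placements is Σ_{j=0}^{5} (−1)^j C(5,j)·(9−j)!.
Computing: 362880 − 201600 + 50400 − 7200 + 600 − 24 = 205056.

205056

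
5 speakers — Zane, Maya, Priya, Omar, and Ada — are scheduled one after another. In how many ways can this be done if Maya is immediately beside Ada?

48

Treat {Maya, Ada} as a single unit. There are 4 units to order, and the pair itself can be ordered 2 ways.
So the count is 2·(4)! = 48.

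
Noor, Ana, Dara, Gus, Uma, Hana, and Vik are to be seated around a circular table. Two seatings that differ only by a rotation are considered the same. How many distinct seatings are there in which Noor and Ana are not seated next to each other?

All circular seatings of 7 people number (6)! = 720.
Those with Noor next to Ana: fuse the pair into one unit and seat 6 units around a circle — 2·(5)! = 240.
Subtracting, 720 − 240 = 480.

480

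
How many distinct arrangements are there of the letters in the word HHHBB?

10

The 5 letters of HHHBB have repeats: B appearing twice and H appearing 3 times.
Dividing 5! = 120 by 3!·2! = 12 for the repeated letters gives 10.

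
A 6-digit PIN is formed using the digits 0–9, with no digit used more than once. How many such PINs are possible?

151200

This is a permutation of 6 out of 10: P(10,6) = 10!/4!.
That product is 10 × 9 × 8 × 7 × 6 × 5 = 151200.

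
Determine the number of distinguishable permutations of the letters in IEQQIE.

Letter multiplicities in IEQQIE: E×2, I×2, Q×2.
The number of distinct arrangements is 6!/(2!·2!·2!) = 720/8 = 90.

90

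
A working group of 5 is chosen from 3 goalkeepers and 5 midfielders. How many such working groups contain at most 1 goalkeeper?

16

Split by how many goalkeepers are chosen (0 through 1).
Sum: C(3,0)·C(5,5) + C(3,1)·C(5,4) = 1 + 15 = 16.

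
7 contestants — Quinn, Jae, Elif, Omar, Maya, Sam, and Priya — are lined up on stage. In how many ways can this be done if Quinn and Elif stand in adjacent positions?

Treat {Quinn, Elif} as a single unit. There are 6 units to order, and the pair itself can be ordered 2 ways.
So the count is 2·(6)! = 1440.

1440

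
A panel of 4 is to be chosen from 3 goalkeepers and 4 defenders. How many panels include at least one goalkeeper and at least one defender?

With no constraint there are C(7,4) = 35 possible selections.
Selections missing a whole group: no goalkeepers → C(4,4) = 1; no defenders → C(3,4) = 0.
Both groups omitted at once is impossible, so 35 − 1 = 34.

34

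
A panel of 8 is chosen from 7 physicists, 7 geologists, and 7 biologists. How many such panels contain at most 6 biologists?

203476

Split by how many biologists are chosen (0 through 6).
Sum: C(7,0)·C(14,8) + C(7,1)·C(14,7) + C(7,2)·C(14,6) + C(7,3)·C(14,5) + C(7,4)·C(14,4) + C(7,5)·C(14,3) + C(7,6)·C(14,2) = 3003 + 24024 + 63063 + 70070 + 35035 + 7644 + 637 = 203476.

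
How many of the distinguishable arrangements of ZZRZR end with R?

4

Fix R in the last position and arrange the remaining 4 letters.
Those 4 letters have Z appearing 3 times, giving (4)!/(3!) = 4.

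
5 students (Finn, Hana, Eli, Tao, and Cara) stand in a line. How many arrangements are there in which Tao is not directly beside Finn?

There are 5! = 120 arrangements in all. If Tao and Finn are adjacent, merging them into one block gives 2·(4)! = 48 arrangements.
Complementary counting: 120 − 48 = 72.

72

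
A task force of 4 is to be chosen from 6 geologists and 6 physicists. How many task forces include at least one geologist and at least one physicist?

465

With no constraint there are C(12,4) = 495 possible selections.
Selections missing a whole group: no geologists → C(6,4) = 15; no physicists → C(6,4) = 15.
Both groups omitted at once is impossible, so 495 − 30 = 465.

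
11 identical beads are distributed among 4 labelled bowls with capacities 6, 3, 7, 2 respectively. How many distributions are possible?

65

Ignoring the caps, the number of non-negative solutions to x_1+…+x_4 = 11 is C(14,3) = 364.
Subtract solutions that violate a single cap (substitute x_i' = x_i − (cap_i+1)): x_1 ≥ 7 gives C(7,3) = 35; x_2 ≥ 4 gives C(10,3) = 120; x_3 ≥ 8 gives C(6,3) = 20; x_4 ≥ 3 gives C(11,3) = 165. Together 340.
Add back pairs where two caps are both exceeded: 1 + 0 + 4 + 0 + 35 + 1 = 41.
By inclusion–exclusion the count is 364 − 340 + 41 = 65.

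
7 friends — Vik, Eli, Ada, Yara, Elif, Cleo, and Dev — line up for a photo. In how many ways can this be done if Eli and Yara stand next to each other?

Place the 5 others and the Eli-Yara pair as 6 objects in a line; the pair has 2 internal arrangements.
That gives 2 × 6! = 2 × 720 = 1440.

1440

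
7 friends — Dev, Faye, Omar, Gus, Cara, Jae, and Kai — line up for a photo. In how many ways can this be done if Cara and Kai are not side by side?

Of the 7! = 5040 arrangements, those with Cara and Kai adjacent number 2 × 6! = 1440 (treat the pair as a block with 2 internal orders).
So 5040 − 1440 = 3600 arrangements keep them apart.

3600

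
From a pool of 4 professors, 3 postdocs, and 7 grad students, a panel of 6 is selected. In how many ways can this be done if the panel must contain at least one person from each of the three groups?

2331

With no constraint there are C(14,6) = 3003 possible selections.
Subtract selections that omit an entire group: no professors → C(10,6) = 210; no postdocs → C(11,6) = 462; no grad students → C(7,6) = 7.
Add back selections omitting two groups (i.e. drawn from a single group): C(4,6) + C(3,6) + C(7,6) = 7.
By inclusion–exclusion: 3003 − 679 + 7 = 2331.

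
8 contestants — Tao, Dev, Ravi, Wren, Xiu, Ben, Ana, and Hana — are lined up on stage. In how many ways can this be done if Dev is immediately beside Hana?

Place the 6 others and the Dev-Hana pair as 7 objects in a line; the pair has 2 internal arrangements.
That gives 2 × 7! = 2 × 5040 = 10080.

10080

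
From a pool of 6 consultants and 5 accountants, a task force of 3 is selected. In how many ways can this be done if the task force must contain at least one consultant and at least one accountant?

Unrestricted: C(11,3) = 165 ways to pick any 3 of the 11.
Selections missing a whole group: no consultants → C(5,3) = 10; no accountants → C(6,3) = 20.
Both groups omitted at once is impossible, so 165 − 30 = 135.

135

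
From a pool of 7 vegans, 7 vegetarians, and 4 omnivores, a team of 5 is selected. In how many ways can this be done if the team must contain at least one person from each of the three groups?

5684

With no constraint there are C(18,5) = 8568 possible selections.
Selections missing a whole group: no vegans → C(11,5) = 462; no vegetarians → C(11,5) = 462; no omnivores → C(14,5) = 2002.
Add back selections omitting two groups (i.e. drawn from a single group): C(7,5) + C(7,5) + C(4,5) = 42.
By inclusion–exclusion: 8568 − 2926 + 42 = 5684.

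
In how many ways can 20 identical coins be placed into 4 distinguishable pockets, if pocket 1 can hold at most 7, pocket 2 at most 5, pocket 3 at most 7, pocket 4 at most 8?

Ignoring the caps, the number of non-negative solutions to x_1+…+x_4 = 20 is C(23,3) = 1771.
Subtract solutions that violate a single cap (substitute x_i' = x_i − (cap_i+1)): x_1 ≥ 8 gives C(15,3) = 455; x_2 ≥ 6 gives C(17,3) = 680; x_3 ≥ 8 gives C(15,3) = 455; x_4 ≥ 9 gives C(14,3) = 364. Together 1954.
Add back pairs where two caps are both exceeded: 84 + 35 + 20 + 84 + 56 + 20 = 299.
By inclusion–exclusion the count is 1771 − 1954 + 299 = 116.

116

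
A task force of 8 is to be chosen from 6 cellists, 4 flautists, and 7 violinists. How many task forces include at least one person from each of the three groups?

22813

Unrestricted: C(17,8) = 24310 ways to pick any 8 of the 17.
Subtract selections that omit an entire group: no cellists → C(11,8) = 165; no flautists → C(13,8) = 1287; no violinists → C(10,8) = 45.
Add back selections omitting two groups (i.e. drawn from a single group): C(6,8) + C(4,8) + C(7,8) = 0.
By inclusion–exclusion: 24310 − 1497 + 0 = 22813.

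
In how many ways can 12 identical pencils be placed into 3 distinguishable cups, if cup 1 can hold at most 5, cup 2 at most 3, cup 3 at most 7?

10

Ignoring the caps, the number of non-negative solutions to x_1+…+x_3 = 12 is C(14,2) = 91.
Subtract solutions that violate a single cap (substitute x_i' = x_i − (cap_i+1)): x_1 ≥ 6 gives C(8,2) = 28; x_2 ≥ 4 gives C(10,2) = 45; x_3 ≥ 8 gives C(6,2) = 15. Together 88.
Add back pairs where two caps are both exceeded: 6 + 0 + 1 = 7.
By inclusion–exclusion the count is 91 − 88 + 7 = 10.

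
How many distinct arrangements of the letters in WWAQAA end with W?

With the last slot taken by W, it remains to arrange the other 5 letters (WAQAA).
Those 5 letters have A appearing 3 times, giving (5)!/(3!) = 20.

20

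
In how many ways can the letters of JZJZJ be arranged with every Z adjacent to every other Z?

4

Treat the 2 copies of Z as a single block. The multiset to arrange is then {ZZ, J, J, J}, 4 items in all.
That gives (4)!/(3!) = 4 arrangements.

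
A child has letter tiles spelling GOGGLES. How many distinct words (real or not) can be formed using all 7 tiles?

GOGGLES has 7 letters with G appearing 3 times.
The number of distinct arrangements is 7!/(3!) = 5040/6 = 840.

840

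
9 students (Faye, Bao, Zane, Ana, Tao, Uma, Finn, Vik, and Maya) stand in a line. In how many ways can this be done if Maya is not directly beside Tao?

Of the 9! = 362880 arrangements, those with Maya and Tao adjacent number 2 × 8! = 80640 (treat the pair as a block with 2 internal orders).
Complementary counting: 362880 − 80640 = 282240.

282240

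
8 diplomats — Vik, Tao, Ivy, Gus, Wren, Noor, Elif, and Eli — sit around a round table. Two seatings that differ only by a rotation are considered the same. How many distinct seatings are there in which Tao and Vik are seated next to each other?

Treat {Tao, Vik} as one unit (2 internal orders) and seat the resulting 7 units around the table: (6)! circular arrangements.
So 2 × (6)! = 2 × 720 = 1440.

1440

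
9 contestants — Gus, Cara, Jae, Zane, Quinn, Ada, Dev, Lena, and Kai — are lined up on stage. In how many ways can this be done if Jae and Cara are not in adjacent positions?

Of the 9! = 362880 arrangements, those with Jae and Cara adjacent number 2 × 8! = 80640 (treat the pair as a block with 2 internal orders).
Complementary counting: 362880 − 80640 = 282240.

282240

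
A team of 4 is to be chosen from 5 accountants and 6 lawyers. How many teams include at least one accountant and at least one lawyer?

310

Total 4-person selections from all 11: C(11,4) = 330.
Subtract selections that omit an entire group: no accountants → C(6,4) = 15; no lawyers → C(5,4) = 5.
Both groups omitted at once is impossible, so 330 − 20 = 310.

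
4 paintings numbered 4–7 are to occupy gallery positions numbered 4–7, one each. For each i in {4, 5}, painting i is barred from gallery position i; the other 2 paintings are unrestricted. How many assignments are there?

14

Let Aᵢ (for i ∈ {4, 5}) be the placements that put painting i in its forbidden gallery position. Any j of these fix j positions, leaving (4−j)! ways to fill the rest, and there are C(2,j) ways to pick which j.
By inclusion–exclusion, the number of valid placements is Σ_{j=0}^{2} (−1)^j C(2,j)·(4−j)!.
Computing: 24 − 12 + 2 = 14.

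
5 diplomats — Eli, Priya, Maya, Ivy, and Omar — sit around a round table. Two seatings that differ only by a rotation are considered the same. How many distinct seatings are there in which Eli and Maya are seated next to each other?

12

Glue Eli and Maya into a block (2 internal orders). Seating 4 units around a circle gives (3)! arrangements.
So 2 × (3)! = 2 × 6 = 12.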